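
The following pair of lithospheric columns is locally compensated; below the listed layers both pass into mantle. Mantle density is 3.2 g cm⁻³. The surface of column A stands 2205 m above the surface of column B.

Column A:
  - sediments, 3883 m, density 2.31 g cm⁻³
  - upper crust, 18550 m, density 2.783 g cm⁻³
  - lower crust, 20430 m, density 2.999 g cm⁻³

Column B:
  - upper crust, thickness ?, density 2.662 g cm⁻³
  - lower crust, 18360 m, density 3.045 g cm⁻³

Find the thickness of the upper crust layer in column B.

10000 m

Take the compensation level at the base of the deeper column (depth z_c below the surface of column A) and equate Σ ρ_i t_i down to z_c; mantle fills any gap and the z_c terms cancel.
Column A: 3883×2.31 + 18550×2.783 + 20430×2.999 + (z_c − 42863)×3.2
Column B: 2205×0 + x×2.662 + 18360×3.045 + (z_c − 2205 − 18360 − x)×3.2
The z_c×3.2 term appears on both sides and cancels. Collect the known terms of each column as K = Σ(ρt)_known − 3.2 × (depth of known layers): K_A = 121863.95 − 3.2×42863 = −15297.65; K_B = 55906.2 − 3.2×(2205 + 18360) = −9901.8.
Balance: K_A = K_B − x×(3.2 − 2.662), so x = (K_B − K_A)/(3.2 − 2.662) = 5395.85/0.538 = 10000 m.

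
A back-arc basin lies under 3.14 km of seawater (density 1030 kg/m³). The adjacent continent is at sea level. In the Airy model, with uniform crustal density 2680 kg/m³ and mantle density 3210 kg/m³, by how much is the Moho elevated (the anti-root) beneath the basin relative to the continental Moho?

In Airy isostatic equilibrium: replacing crust with seawater at the top is compensated by replacing crust with mantle at the base: d (ρ_c − ρ_w) = a (ρ_m − ρ_c).
a = d (ρ_c − ρ_w)/(ρ_m − ρ_c) = 3.14 km × 1650/530 = 9.78 km.

9.78 km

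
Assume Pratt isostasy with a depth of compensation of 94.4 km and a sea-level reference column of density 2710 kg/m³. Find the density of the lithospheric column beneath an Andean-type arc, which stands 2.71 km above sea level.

Pratt balance: ρ_ref D = ρ (D + h).
ρ = ρ_ref D/(D + h) = 2710 × 94.4 km/(94.4 km + 2.71 km) = 2630 kg/m³.

2630 kg/m³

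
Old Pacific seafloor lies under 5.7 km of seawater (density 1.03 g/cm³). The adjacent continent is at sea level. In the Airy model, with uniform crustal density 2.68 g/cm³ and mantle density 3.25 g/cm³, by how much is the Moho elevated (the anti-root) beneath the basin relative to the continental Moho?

16.5 km

By Archimedes' principle applied to the lithosphere: replacing crust with seawater at the top is compensated by replacing crust with mantle at the base: d (ρ_c − ρ_w) = a (ρ_m − ρ_c).
a = d (ρ_c − ρ_w)/(ρ_m − ρ_c) = 5.7 km × 1.65/0.57 = 16.5 km.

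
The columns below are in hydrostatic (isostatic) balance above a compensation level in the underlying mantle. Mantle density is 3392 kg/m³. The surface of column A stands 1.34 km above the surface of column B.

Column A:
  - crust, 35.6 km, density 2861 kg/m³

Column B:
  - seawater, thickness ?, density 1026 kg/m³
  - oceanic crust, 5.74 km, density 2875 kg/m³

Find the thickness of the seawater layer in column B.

4.81 km

Take the compensation level at the base of the deeper column (depth z_c below the surface of column A) and equate Σ ρ_i t_i down to z_c; mantle fills any gap and the z_c terms cancel.
Column A: 35.6×2861 + (z_c − 35.6)×3392
Column B: 1.34×0 + x×1026 + 5.74×2875 + (z_c − 1.34 − 5.74 − x)×3392
The z_c×3392 term appears on both sides and cancels. Collect the known terms of each column as K = Σ(ρt)_known − 3392 × (depth of known layers): K_A = 101851.6 − 3392×35.6 = −18903.6; K_B = 16502.5 − 3392×(1.34 + 5.74) = −7512.86.
Balance: K_A = K_B − x×(3392 − 1026), so x = (K_B − K_A)/(3392 − 1026) = 11390.7/2366 = 4.81 km.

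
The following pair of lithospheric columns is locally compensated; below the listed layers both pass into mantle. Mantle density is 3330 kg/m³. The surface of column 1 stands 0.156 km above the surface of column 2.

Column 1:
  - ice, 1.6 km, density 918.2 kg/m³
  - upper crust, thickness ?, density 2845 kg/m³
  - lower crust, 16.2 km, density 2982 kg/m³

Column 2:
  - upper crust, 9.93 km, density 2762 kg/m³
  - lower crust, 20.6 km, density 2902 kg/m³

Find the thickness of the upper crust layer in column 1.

Take the compensation level at the base of the deeper column (depth z_c below the surface of column 1) and equate Σ ρ_i t_i down to z_c; mantle fills any gap and the z_c terms cancel.
Column 1: 1.6×918.2 + x×2845 + 16.2×2982 + (z_c − 17.8 − x)×3330
Column 2: 0.156×0 + 9.93×2762 + 20.6×2902 + (z_c − 0.156 − 30.53)×3330
The z_c×3330 term appears on both sides and cancels. Collect the known terms of each column as K = Σ(ρt)_known − 3330 × (depth of known layers): K_1 = 49777.52 − 3330×17.8 = −9496.48; K_2 = 87207.86 − 3330×(0.156 + 30.53) = −14976.52.
Balance: K_1 − x×(3330 − 2845) = K_2, so x = (K_1 − K_2)/(3330 − 2845) = 5480.04/485 = 11.3 km.

11.3 km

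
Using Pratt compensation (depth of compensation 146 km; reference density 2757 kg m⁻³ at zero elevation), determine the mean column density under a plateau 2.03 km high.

2720 kg m⁻³

Pratt balance: ρ_ref D = ρ (D + h).
ρ = ρ_ref D/(D + h) = 2757 × 146 km/(146 km + 2.03 km) = 2720 kg m⁻³.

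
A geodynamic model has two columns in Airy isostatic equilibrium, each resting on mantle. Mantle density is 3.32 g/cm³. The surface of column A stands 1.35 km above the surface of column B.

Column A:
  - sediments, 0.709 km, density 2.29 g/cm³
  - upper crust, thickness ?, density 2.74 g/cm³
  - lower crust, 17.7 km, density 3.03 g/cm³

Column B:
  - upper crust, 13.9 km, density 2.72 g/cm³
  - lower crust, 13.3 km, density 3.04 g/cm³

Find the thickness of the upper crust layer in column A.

18.4 km

Take the compensation level at the base of the deeper column (depth z_c below the surface of column A) and equate Σ ρ_i t_i down to z_c; mantle fills any gap and the z_c terms cancel.
Column A: 0.709×2.29 + x×2.74 + 17.7×3.03 + (z_c − 18.409 − x)×3.32
Column B: 1.35×0 + 13.9×2.72 + 13.3×3.04 + (z_c − 1.35 − 27.2)×3.32
The z_c×3.32 term appears on both sides and cancels. Collect the known terms of each column as K = Σ(ρt)_known − 3.32 × (depth of known layers): K_A = 55.25461 − 3.32×18.409 = −5.86327; K_B = 78.24 − 3.32×(1.35 + 27.2) = −16.546.
Balance: K_A − x×(3.32 − 2.74) = K_B, so x = (K_A − K_B)/(3.32 − 2.74) = 10.6827/0.58 = 18.4 km.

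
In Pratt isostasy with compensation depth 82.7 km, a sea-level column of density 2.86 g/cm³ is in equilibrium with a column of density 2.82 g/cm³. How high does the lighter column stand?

1.17 km

ρ_ref D = ρ (D + h) → h = D (ρ_ref − ρ)/ρ.
h = 82.7 km × (2.86 − 2.82)/2.82 = 1.17 km.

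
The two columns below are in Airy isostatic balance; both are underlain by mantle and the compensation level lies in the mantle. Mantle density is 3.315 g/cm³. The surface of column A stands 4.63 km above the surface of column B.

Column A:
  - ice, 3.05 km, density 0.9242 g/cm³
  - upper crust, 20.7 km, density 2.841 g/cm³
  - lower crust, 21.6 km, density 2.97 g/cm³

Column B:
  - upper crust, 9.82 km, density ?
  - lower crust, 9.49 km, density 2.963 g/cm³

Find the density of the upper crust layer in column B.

Take the compensation level at the base of the deeper column (depth z_c below the surface of column A) and equate Σ ρ_i t_i down to z_c; mantle fills any gap and the z_c terms cancel.
Column A: 3.05×0.9242 + 20.7×2.841 + 21.6×2.97 + (z_c − 45.35)×3.315
Column B: 4.63×0 + 9.82×ρ + 9.49×2.963 + (z_c − 4.63 − 19.31)×3.315
The z_c×3.315 term appears on both sides and cancels. Collect the known terms of each column as K = Σ(ρt)_known − 3.315 × (depth of known layers): K_A = 125.77951 − 3.315×45.35 = −24.55574; K_B = 28.11887 − 3.315×(4.63 + 19.31) = −51.24223.
Balance: K_A = K_B + 9.82×ρ, so ρ = (K_A − K_B)/9.82 = 26.6865/9.82 = 2.72 g/cm³.

2.72 g/cm³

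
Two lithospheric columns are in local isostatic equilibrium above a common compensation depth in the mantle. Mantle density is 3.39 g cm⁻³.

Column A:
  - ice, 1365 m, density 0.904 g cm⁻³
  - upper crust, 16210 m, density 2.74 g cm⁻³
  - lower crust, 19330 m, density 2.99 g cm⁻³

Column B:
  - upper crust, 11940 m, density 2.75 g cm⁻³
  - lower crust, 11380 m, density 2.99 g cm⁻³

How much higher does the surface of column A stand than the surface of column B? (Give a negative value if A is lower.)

For any compensation level in the mantle, the mantle terms cancel and isostasy reduces to e = (Σt_A − Σt_B) − (Σ(ρt)_A − Σ(ρt)_B) / ρ_m.
Σt_A = 36905 m; Σt_B = 23320 m; Σ(ρt)_A = 103446.06; Σ(ρt)_B = 66861.2 (in m·g cm⁻³).
e = (36905 − 23320) − (103446.06 − 66861.2) / 3.39 = 2790 m.

2790 m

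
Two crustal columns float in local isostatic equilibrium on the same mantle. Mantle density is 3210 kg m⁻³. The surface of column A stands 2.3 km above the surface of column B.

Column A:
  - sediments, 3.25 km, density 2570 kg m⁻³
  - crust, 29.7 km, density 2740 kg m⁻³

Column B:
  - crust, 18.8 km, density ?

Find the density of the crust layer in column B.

Take the compensation level at the base of the deeper column (depth z_c below the surface of column A) and equate Σ ρ_i t_i down to z_c; mantle fills any gap and the z_c terms cancel.
Column A: 3.25×2570 + 29.7×2740 + (z_c − 32.95)×3210
Column B: 2.3×0 + 18.8×ρ + (z_c − 2.3 − 18.8)×3210
The z_c×3210 term appears on both sides and cancels. Collect the known terms of each column as K = Σ(ρt)_known − 3210 × (depth of known layers): K_A = 89730.5 − 3210×32.95 = −16039; K_B = 0 − 3210×(2.3 + 18.8) = −67731.
Balance: K_A = K_B + 18.8×ρ, so ρ = (K_A − K_B)/18.8 = 51692/18.8 = 2750 kg m⁻³.

2750 kg m⁻³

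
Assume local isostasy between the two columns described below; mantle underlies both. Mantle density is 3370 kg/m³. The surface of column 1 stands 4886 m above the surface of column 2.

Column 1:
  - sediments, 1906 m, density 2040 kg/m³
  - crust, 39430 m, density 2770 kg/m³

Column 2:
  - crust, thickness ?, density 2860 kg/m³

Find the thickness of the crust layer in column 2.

Take the compensation level at the base of the deeper column (depth z_c below the surface of column 1) and equate Σ ρ_i t_i down to z_c; mantle fills any gap and the z_c terms cancel.
Column 1: 1906×2040 + 39430×2770 + (z_c − 41336)×3370
Column 2: 4886×0 + x×2860 + (z_c − 4886 − 0 − x)×3370
The z_c×3370 term appears on both sides and cancels. Collect the known terms of each column as K = Σ(ρt)_known − 3370 × (depth of known layers): K_1 = 113109340 − 3370×41336 = −26192980; K_2 = 0 − 3370×(4886 + 0) = −16465820.
Balance: K_1 = K_2 − x×(3370 − 2860), so x = (K_2 − K_1)/(3370 − 2860) = 9727160/510 = 19100 m.

19100 m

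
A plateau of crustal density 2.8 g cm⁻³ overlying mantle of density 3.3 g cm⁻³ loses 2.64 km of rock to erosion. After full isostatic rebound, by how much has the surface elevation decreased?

0.4 km

Rebound u = e ρ_c/ρ_m = 2.64 km × 2.8/3.3 = 2.24 km.
Net surface drop = e − u = 2.64 km − 2.24 km = e (ρ_m − ρ_c)/ρ_m = 0.4 km.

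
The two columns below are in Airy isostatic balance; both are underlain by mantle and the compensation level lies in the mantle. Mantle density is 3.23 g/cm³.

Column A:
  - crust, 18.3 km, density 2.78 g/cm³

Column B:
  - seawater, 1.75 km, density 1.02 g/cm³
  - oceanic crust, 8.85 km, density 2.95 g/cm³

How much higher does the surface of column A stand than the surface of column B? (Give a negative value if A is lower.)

For any compensation level in the mantle, the mantle terms cancel and isostasy reduces to e = (Σt_A − Σt_B) − (Σ(ρt)_A − Σ(ρt)_B) / ρ_m.
Σt_A = 18.3 km; Σt_B = 10.6 km; Σ(ρt)_A = 50.874; Σ(ρt)_B = 27.8925 (in km·g/cm³).
e = (18.3 − 10.6) − (50.874 − 27.8925) / 3.23 = 0.585 km.

0.585 km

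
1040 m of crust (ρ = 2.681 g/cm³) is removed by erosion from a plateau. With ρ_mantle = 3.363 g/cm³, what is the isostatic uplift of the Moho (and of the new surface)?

Unloading: uplift u = e ρ_c/ρ_m = 1040 m × 2.681/3.363 = 829 m.

829 m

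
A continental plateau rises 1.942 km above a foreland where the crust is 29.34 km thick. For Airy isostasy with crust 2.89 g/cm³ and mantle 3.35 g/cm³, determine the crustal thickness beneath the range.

43.5 km

Root depth r = h ρ_c / (ρ_m − ρ_c) = 1.942 km × 2.89 / 0.46 = 12.2 km.
Total thickness = T + h + r = 29.34 km + 1.942 km + 12.2 km = 43.5 km.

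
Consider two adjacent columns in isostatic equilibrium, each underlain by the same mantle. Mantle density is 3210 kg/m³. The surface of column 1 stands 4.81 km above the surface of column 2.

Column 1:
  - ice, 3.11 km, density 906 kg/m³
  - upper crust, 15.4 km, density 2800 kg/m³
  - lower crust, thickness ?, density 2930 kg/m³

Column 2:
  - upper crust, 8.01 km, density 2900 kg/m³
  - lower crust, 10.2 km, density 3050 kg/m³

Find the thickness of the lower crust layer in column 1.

21.7 km

Take the compensation level at the base of the deeper column (depth z_c below the surface of column 1) and equate Σ ρ_i t_i down to z_c; mantle fills any gap and the z_c terms cancel.
Column 1: 3.11×906 + 15.4×2800 + x×2930 + (z_c − 18.51 − x)×3210
Column 2: 4.81×0 + 8.01×2900 + 10.2×3050 + (z_c − 4.81 − 18.21)×3210
The z_c×3210 term appears on both sides and cancels. Collect the known terms of each column as K = Σ(ρt)_known − 3210 × (depth of known layers): K_1 = 45937.66 − 3210×18.51 = −13479.44; K_2 = 54339 − 3210×(4.81 + 18.21) = −19555.2.
Balance: K_1 − x×(3210 − 2930) = K_2, so x = (K_1 − K_2)/(3210 − 2930) = 6075.76/280 = 21.7 km.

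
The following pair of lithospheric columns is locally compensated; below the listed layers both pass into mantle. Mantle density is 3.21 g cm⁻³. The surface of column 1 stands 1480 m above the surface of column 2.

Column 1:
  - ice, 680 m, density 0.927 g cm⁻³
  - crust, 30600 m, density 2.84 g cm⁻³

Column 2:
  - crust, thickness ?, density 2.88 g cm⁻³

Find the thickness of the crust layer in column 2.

24600 m

Take the compensation level at the base of the deeper column (depth z_c below the surface of column 1) and equate Σ ρ_i t_i down to z_c; mantle fills any gap and the z_c terms cancel.
Column 1: 680×0.927 + 30600×2.84 + (z_c − 31280)×3.21
Column 2: 1480×0 + x×2.88 + (z_c − 1480 − 0 − x)×3.21
The z_c×3.21 term appears on both sides and cancels. Collect the known terms of each column as K = Σ(ρt)_known − 3.21 × (depth of known layers): K_1 = 87534.36 − 3.21×31280 = −12874.44; K_2 = 0 − 3.21×(1480 + 0) = −4750.8.
Balance: K_1 = K_2 − x×(3.21 − 2.88), so x = (K_2 − K_1)/(3.21 − 2.88) = 8123.64/0.33 = 24600 m.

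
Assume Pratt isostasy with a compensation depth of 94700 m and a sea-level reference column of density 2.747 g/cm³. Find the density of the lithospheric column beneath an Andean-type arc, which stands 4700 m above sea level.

Pratt balance: ρ_ref D = ρ (D + h).
ρ = ρ_ref D/(D + h) = 2.747 × 94700 m/(94700 m + 4700 m) = 2.62 g/cm³.

2.62 g/cm³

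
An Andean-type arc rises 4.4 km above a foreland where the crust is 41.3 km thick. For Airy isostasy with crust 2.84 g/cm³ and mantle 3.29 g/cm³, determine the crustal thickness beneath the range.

73.5 km

Root depth r = h ρ_c / (ρ_m − ρ_c) = 4.4 km × 2.84 / 0.45 = 27.77 km.
Total thickness = T + h + r = 41.3 km + 4.4 km + 27.77 km = 73.5 km.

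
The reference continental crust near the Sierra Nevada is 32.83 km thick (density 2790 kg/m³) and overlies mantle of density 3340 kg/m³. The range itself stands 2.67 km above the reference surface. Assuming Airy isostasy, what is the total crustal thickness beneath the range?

Root depth r = h ρ_c / (ρ_m − ρ_c) = 2.67 km × 2790 / 550 = 13.54 km.
Total thickness = T + h + r = 32.83 km + 2.67 km + 13.54 km = 49 km.

49 km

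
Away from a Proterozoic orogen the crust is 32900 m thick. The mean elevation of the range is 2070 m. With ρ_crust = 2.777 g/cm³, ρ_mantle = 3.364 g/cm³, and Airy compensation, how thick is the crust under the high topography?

Root depth r = h ρ_c / (ρ_m − ρ_c) = 2070 m × 2.777 / 0.587 = 9793 m.
Total thickness = T + h + r = 32900 m + 2070 m + 9793 m = 44800 m.

44800 m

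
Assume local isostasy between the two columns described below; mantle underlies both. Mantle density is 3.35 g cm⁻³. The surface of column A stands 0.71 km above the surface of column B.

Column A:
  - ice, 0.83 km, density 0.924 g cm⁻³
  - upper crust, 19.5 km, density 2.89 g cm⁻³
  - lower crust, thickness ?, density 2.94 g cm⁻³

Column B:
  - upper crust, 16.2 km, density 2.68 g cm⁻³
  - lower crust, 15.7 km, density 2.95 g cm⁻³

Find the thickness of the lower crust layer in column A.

20.8 km

Take the compensation level at the base of the deeper column (depth z_c below the surface of column A) and equate Σ ρ_i t_i down to z_c; mantle fills any gap and the z_c terms cancel.
Column A: 0.83×0.924 + 19.5×2.89 + x×2.94 + (z_c − 20.33 − x)×3.35
Column B: 0.71×0 + 16.2×2.68 + 15.7×2.95 + (z_c − 0.71 − 31.9)×3.35
The z_c×3.35 term appears on both sides and cancels. Collect the known terms of each column as K = Σ(ρt)_known − 3.35 × (depth of known layers): K_A = 57.12192 − 3.35×20.33 = −10.98358; K_B = 89.731 − 3.35×(0.71 + 31.9) = −19.5125.
Balance: K_A − x×(3.35 − 2.94) = K_B, so x = (K_A − K_B)/(3.35 − 2.94) = 8.52892/0.41 = 20.8 km.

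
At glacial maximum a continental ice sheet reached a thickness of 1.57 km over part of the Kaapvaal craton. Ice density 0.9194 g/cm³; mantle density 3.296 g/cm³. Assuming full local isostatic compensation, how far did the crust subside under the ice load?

0.438 km

Equating mass per unit area of the two columns: the ice load ρ_ice t is balanced by mantle displaced below, ρ_m s.
s = t ρ_ice / ρ_m = 1.57 km × 0.9194/3.296 = 0.438 km.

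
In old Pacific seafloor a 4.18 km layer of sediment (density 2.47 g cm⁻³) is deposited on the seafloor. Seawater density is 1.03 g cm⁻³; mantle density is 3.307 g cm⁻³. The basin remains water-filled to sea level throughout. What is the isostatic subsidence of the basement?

2.64 km

Submarine loading: the sediment displaces seawater, and the subsidence is in turn flooded, so s (ρ_m − ρ_w) = t (ρ_sed − ρ_w).
s = 4.18 km × (2.47 − 1.03) / (3.307 − 1.03) = 2.64 km.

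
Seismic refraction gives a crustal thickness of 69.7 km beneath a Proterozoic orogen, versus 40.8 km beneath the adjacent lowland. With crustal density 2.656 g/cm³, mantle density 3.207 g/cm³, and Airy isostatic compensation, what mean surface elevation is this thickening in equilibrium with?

Excess crust Δ = 69.7 km − 40.8 km = 28.9 km, split between elevation h and root r with h + r = Δ.
Airy balance ρ_c h = (ρ_m − ρ_c) r gives r = h ρ_c/(ρ_m − ρ_c), so h (1 + ρ_c/(ρ_m − ρ_c)) = Δ, i.e. h = Δ (ρ_m − ρ_c)/ρ_m.
h = 28.9 km × 0.551/3.207 = 4.97 km.

4.97 km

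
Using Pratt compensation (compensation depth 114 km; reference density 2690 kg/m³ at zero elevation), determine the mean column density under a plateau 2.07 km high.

2640 kg/m³

Pratt balance: ρ_ref D = ρ (D + h).
ρ = ρ_ref D/(D + h) = 2690 × 114 km/(114 km + 2.07 km) = 2640 kg/m³.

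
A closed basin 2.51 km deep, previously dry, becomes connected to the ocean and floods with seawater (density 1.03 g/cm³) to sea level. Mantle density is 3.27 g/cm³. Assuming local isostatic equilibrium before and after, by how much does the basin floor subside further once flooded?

After flooding the water column is d + s deep. Its weight must equal the weight of mantle displaced by the extra subsidence s: (d + s) ρ_w = s ρ_m.
s = d ρ_w / (ρ_m − ρ_w) = 2.51 km × 1.03/(3.27 − 1.03) = 1.15 km.

1.15 km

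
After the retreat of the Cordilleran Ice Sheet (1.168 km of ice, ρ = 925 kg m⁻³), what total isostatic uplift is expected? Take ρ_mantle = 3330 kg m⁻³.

0.324 km

Removing the load lets mantle flow back in; uplift u satisfies ρ_ice t = ρ_m u.
u = t ρ_ice/ρ_m = 1.168 km × 925/3330 = 0.324 km.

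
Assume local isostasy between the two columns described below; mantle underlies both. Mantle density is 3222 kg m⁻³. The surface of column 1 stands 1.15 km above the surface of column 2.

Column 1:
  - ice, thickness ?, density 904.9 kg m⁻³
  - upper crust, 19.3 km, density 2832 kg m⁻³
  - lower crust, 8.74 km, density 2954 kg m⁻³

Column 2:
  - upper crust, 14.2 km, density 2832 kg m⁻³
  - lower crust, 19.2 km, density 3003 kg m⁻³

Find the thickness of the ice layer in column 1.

Take the compensation level at the base of the deeper column (depth z_c below the surface of column 1) and equate Σ ρ_i t_i down to z_c; mantle fills any gap and the z_c terms cancel.
Column 1: x×904.9 + 19.3×2832 + 8.74×2954 + (z_c − 28.04 − x)×3222
Column 2: 1.15×0 + 14.2×2832 + 19.2×3003 + (z_c − 1.15 − 33.4)×3222
The z_c×3222 term appears on both sides and cancels. Collect the known terms of each column as K = Σ(ρt)_known − 3222 × (depth of known layers): K_1 = 80475.56 − 3222×28.04 = −9869.32; K_2 = 97872 − 3222×(1.15 + 33.4) = −13448.1.
Balance: K_1 − x×(3222 − 904.9) = K_2, so x = (K_1 − K_2)/(3222 − 904.9) = 3578.78/2317.1 = 1.54 km.

1.54 km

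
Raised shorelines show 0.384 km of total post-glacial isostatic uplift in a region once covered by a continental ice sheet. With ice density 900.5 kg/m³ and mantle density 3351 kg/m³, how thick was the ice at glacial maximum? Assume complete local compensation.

u = t ρ_ice/ρ_m → t = u ρ_m/ρ_ice = 0.384 km × 3351/900.5 = 1.43 km.

1.43 km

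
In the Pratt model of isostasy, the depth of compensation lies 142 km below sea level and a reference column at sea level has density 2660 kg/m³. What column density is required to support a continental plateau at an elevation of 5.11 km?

2570 kg/m³

Pratt balance: ρ_ref D = ρ (D + h).
ρ = ρ_ref D/(D + h) = 2660 × 142 km/(142 km + 5.11 km) = 2570 kg/m³.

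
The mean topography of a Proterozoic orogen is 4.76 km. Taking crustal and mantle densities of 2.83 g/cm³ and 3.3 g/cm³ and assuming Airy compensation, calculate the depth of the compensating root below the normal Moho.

28.7 km

Equating mass per unit area of the two columns: the weight of the topography is balanced by the buoyancy of the root, ρ_c h = (ρ_m − ρ_c) r.
r = h · ρ_c / (ρ_m − ρ_c) = 4.76 km × 2.83 / (3.3 − 2.83) = 28.7 km.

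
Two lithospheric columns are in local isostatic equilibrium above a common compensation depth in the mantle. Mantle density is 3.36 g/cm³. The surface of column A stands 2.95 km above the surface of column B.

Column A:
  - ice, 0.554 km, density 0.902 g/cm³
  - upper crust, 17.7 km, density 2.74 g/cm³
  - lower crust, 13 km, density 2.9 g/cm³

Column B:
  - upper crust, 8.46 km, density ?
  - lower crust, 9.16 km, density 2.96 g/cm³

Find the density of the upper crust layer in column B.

Take the compensation level at the base of the deeper column (depth z_c below the surface of column A) and equate Σ ρ_i t_i down to z_c; mantle fills any gap and the z_c terms cancel.
Column A: 0.554×0.902 + 17.7×2.74 + 13×2.9 + (z_c − 31.254)×3.36
Column B: 2.95×0 + 8.46×ρ + 9.16×2.96 + (z_c − 2.95 − 17.62)×3.36
The z_c×3.36 term appears on both sides and cancels. Collect the known terms of each column as K = Σ(ρt)_known − 3.36 × (depth of known layers): K_A = 86.697708 − 3.36×31.254 = −18.315732; K_B = 27.1136 − 3.36×(2.95 + 17.62) = −42.0016.
Balance: K_A = K_B + 8.46×ρ, so ρ = (K_A − K_B)/8.46 = 23.6859/8.46 = 2.8 g/cm³.

2.8 g/cm³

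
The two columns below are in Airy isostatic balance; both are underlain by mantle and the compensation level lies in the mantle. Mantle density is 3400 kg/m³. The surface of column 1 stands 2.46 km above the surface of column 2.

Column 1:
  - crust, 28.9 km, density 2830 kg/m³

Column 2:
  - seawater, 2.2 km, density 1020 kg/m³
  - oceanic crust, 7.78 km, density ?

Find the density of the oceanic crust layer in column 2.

Take the compensation level at the base of the deeper column (depth z_c below the surface of column 1) and equate Σ ρ_i t_i down to z_c; mantle fills any gap and the z_c terms cancel.
Column 1: 28.9×2830 + (z_c − 28.9)×3400
Column 2: 2.46×0 + 2.2×1020 + 7.78×ρ + (z_c − 2.46 − 9.98)×3400
The z_c×3400 term appears on both sides and cancels. Collect the known terms of each column as K = Σ(ρt)_known − 3400 × (depth of known layers): K_1 = 81787 − 3400×28.9 = −16473; K_2 = 2244 − 3400×(2.46 + 9.98) = −40052.
Balance: K_1 = K_2 + 7.78×ρ, so ρ = (K_1 − K_2)/7.78 = 23579/7.78 = 3030 kg/m³.

3030 kg/m³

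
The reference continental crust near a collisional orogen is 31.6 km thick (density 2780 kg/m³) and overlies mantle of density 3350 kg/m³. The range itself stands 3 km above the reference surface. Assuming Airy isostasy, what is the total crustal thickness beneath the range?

Root depth r = h ρ_c / (ρ_m − ρ_c) = 3 km × 2780 / 570 = 14.63 km.
Total thickness = T + h + r = 31.6 km + 3 km + 14.63 km = 49.2 km.

49.2 km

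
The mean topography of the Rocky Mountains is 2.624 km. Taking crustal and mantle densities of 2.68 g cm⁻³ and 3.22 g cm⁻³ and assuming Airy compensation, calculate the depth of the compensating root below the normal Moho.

By Archimedes' principle applied to the lithosphere: the weight of the topography is balanced by the buoyancy of the root, ρ_c h = (ρ_m − ρ_c) r.
r = h · ρ_c / (ρ_m − ρ_c) = 2.624 km × 2.68 / (3.22 − 2.68) = 13 km.

13 km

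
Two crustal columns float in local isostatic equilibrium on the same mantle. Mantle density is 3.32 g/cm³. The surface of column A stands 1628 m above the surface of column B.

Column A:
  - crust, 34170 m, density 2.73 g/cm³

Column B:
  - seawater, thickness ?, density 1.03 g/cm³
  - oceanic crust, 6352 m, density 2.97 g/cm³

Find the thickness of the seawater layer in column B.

Take the compensation level at the base of the deeper column (depth z_c below the surface of column A) and equate Σ ρ_i t_i down to z_c; mantle fills any gap and the z_c terms cancel.
Column A: 34170×2.73 + (z_c − 34170)×3.32
Column B: 1628×0 + x×1.03 + 6352×2.97 + (z_c − 1628 − 6352 − x)×3.32
The z_c×3.32 term appears on both sides and cancels. Collect the known terms of each column as K = Σ(ρt)_known − 3.32 × (depth of known layers): K_A = 93284.1 − 3.32×34170 = −20160.3; K_B = 18865.44 − 3.32×(1628 + 6352) = −7628.16.
Balance: K_A = K_B − x×(3.32 − 1.03), so x = (K_B − K_A)/(3.32 − 1.03) = 12532.1/2.29 = 5470 m.

5470 m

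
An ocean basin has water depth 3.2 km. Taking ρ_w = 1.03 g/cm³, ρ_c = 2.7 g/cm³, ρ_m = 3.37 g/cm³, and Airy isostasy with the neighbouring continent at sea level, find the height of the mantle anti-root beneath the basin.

Balancing pressure at the compensation depth: replacing crust with seawater at the top is compensated by replacing crust with mantle at the base: d (ρ_c − ρ_w) = a (ρ_m − ρ_c).
a = d (ρ_c − ρ_w)/(ρ_m − ρ_c) = 3.2 km × 1.67/0.67 = 7.98 km.

7.98 km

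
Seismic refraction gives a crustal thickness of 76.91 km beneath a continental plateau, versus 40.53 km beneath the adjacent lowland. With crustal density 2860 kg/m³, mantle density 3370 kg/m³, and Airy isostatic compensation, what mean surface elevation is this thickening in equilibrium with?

5.51 km

Excess crust Δ = 76.91 km − 40.53 km = 36.38 km, split between elevation h and root r with h + r = Δ.
Airy balance ρ_c h = (ρ_m − ρ_c) r gives r = h ρ_c/(ρ_m − ρ_c), so h (1 + ρ_c/(ρ_m − ρ_c)) = Δ, i.e. h = Δ (ρ_m − ρ_c)/ρ_m.
h = 36.38 km × 510/3370 = 5.51 km.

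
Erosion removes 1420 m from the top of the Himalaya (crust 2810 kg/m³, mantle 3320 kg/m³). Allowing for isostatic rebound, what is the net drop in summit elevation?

Rebound u = e ρ_c/ρ_m = 1420 m × 2810/3320 = 1202 m.
Net surface drop = e − u = 1420 m − 1202 m = e (ρ_m − ρ_c)/ρ_m = 218 m.

218 m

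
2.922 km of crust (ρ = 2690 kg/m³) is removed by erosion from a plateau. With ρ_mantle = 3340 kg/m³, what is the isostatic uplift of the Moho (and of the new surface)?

2.35 km

Unloading: uplift u = e ρ_c/ρ_m = 2.922 km × 2690/3340 = 2.35 km.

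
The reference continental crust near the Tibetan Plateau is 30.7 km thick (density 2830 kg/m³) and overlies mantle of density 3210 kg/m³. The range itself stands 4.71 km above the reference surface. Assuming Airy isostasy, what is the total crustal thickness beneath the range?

70.5 km

Root depth r = h ρ_c / (ρ_m − ρ_c) = 4.71 km × 2830 / 380 = 35.08 km.
Total thickness = T + h + r = 30.7 km + 4.71 km + 35.08 km = 70.5 km.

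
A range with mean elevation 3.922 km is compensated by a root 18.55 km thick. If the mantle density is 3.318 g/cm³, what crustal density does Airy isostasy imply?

2.74 g/cm³

ρ_c h = (ρ_m − ρ_c) r → ρ_c (h + r) = ρ_m r → ρ_c = ρ_m r / (h + r).
ρ_c = 3.318 × 18.55 km / (3.922 km + 18.55 km) = 2.74 g/cm³.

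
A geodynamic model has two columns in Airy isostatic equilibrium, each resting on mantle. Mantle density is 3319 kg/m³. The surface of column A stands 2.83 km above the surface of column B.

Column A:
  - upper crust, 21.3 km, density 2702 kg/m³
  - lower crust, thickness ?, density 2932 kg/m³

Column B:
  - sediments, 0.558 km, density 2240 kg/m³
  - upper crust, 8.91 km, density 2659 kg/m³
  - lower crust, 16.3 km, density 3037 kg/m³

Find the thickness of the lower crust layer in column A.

18.9 km

Take the compensation level at the base of the deeper column (depth z_c below the surface of column A) and equate Σ ρ_i t_i down to z_c; mantle fills any gap and the z_c terms cancel.
Column A: 21.3×2702 + x×2932 + (z_c − 21.3 − x)×3319
Column B: 2.83×0 + 0.558×2240 + 8.91×2659 + 16.3×3037 + (z_c − 2.83 − 25.768)×3319
The z_c×3319 term appears on both sides and cancels. Collect the known terms of each column as K = Σ(ρt)_known − 3319 × (depth of known layers): K_A = 57552.6 − 3319×21.3 = −13142.1; K_B = 74444.71 − 3319×(2.83 + 25.768) = −20472.052.
Balance: K_A − x×(3319 − 2932) = K_B, so x = (K_A − K_B)/(3319 − 2932) = 7329.95/387 = 18.9 km.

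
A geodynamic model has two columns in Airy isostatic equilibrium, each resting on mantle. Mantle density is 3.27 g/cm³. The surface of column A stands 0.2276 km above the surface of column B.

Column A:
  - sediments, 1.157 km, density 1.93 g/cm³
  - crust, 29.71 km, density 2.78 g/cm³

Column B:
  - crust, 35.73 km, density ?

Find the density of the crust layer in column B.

2.84 g/cm³

Take the compensation level at the base of the deeper column (depth z_c below the surface of column A) and equate Σ ρ_i t_i down to z_c; mantle fills any gap and the z_c terms cancel.
Column A: 1.157×1.93 + 29.71×2.78 + (z_c − 30.867)×3.27
Column B: 0.2276×0 + 35.73×ρ + (z_c − 0.2276 − 35.73)×3.27
The z_c×3.27 term appears on both sides and cancels. Collect the known terms of each column as K = Σ(ρt)_known − 3.27 × (depth of known layers): K_A = 84.82681 − 3.27×30.867 = −16.10828; K_B = 0 − 3.27×(0.2276 + 35.73) = −117.581352.
Balance: K_A = K_B + 35.73×ρ, so ρ = (K_A − K_B)/35.73 = 101.473/35.73 = 2.84 g/cm³.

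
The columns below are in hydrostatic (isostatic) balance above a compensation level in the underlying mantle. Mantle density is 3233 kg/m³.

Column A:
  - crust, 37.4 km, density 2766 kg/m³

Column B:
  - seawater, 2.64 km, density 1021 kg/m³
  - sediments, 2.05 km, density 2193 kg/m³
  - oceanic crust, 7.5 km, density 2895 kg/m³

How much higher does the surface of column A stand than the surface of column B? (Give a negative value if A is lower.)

2.15 km

For any compensation level in the mantle, the mantle terms cancel and isostasy reduces to e = (Σt_A − Σt_B) − (Σ(ρt)_A − Σ(ρt)_B) / ρ_m.
Σt_A = 37.4 km; Σt_B = 12.19 km; Σ(ρt)_A = 103448.4; Σ(ρt)_B = 28903.59 (in km·kg/m³).
e = (37.4 − 12.19) − (103448.4 − 28903.59) / 3233 = 2.15 km.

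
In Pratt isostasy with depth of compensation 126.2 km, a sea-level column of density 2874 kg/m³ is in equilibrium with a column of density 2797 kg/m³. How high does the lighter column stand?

3.47 km

ρ_ref D = ρ (D + h) → h = D (ρ_ref − ρ)/ρ.
h = 126.2 km × (2874 − 2797)/2797 = 3.47 km.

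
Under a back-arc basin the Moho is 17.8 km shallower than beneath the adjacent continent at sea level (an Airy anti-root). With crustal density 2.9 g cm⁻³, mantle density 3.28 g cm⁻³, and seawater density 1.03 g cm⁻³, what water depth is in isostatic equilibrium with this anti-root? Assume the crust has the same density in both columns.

Replacing a thickness d of crust by seawater at the top must be balanced by replacing crust with mantle at the base: d (ρ_c − ρ_w) = a (ρ_m − ρ_c).
d = a (ρ_m − ρ_c)/(ρ_c − ρ_w) = 17.8 km × 0.38/1.87 = 3.62 km.

3.62 km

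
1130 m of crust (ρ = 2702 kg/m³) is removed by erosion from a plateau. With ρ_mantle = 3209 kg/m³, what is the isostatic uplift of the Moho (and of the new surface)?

951 m

Unloading: uplift u = e ρ_c/ρ_m = 1130 m × 2702/3209 = 951 m.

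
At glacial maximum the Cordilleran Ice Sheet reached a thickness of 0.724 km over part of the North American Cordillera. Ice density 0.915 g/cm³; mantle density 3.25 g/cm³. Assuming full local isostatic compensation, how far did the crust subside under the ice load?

0.204 km

In Airy isostatic equilibrium: the ice load ρ_ice t is balanced by mantle displaced below, ρ_m s.
s = t ρ_ice / ρ_m = 0.724 km × 0.915/3.25 = 0.204 km.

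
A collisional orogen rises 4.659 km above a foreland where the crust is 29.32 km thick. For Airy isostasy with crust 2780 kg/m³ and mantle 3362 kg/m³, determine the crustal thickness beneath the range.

Root depth r = h ρ_c / (ρ_m − ρ_c) = 4.659 km × 2780 / 582 = 22.25 km.
Total thickness = T + h + r = 29.32 km + 4.659 km + 22.25 km = 56.2 km.

56.2 km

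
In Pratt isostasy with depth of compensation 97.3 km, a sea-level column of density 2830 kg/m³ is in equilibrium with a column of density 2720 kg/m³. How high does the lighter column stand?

3.93 km

ρ_ref D = ρ (D + h) → h = D (ρ_ref − ρ)/ρ.
h = 97.3 km × (2830 − 2720)/2720 = 3.93 km.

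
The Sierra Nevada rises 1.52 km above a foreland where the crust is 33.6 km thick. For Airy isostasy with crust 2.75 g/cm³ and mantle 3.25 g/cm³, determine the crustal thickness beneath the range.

Root depth r = h ρ_c / (ρ_m − ρ_c) = 1.52 km × 2.75 / 0.5 = 8.36 km.
Total thickness = T + h + r = 33.6 km + 1.52 km + 8.36 km = 43.5 km.

43.5 km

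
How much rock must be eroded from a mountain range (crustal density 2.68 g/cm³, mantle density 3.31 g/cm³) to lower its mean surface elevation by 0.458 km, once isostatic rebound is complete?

2.41 km

Net drop Δ = e − u = e − e ρ_c/ρ_m = e (ρ_m − ρ_c)/ρ_m.
e = Δ ρ_m/(ρ_m − ρ_c) = 0.458 km × 3.31/0.63 = 2.41 km.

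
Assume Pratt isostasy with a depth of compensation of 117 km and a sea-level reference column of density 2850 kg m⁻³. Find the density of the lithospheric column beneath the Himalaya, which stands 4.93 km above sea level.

2730 kg m⁻³

Pratt balance: ρ_ref D = ρ (D + h).
ρ = ρ_ref D/(D + h) = 2850 × 117 km/(117 km + 4.93 km) = 2730 kg m⁻³.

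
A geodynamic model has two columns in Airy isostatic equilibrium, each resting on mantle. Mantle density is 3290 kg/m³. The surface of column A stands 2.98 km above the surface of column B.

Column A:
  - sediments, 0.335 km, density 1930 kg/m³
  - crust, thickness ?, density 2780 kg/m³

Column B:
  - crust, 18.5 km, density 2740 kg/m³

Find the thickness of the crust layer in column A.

38.3 km

Take the compensation level at the base of the deeper column (depth z_c below the surface of column A) and equate Σ ρ_i t_i down to z_c; mantle fills any gap and the z_c terms cancel.
Column A: 0.335×1930 + x×2780 + (z_c − 0.335 − x)×3290
Column B: 2.98×0 + 18.5×2740 + (z_c − 2.98 − 18.5)×3290
The z_c×3290 term appears on both sides and cancels. Collect the known terms of each column as K = Σ(ρt)_known − 3290 × (depth of known layers): K_A = 646.55 − 3290×0.335 = −455.6; K_B = 50690 − 3290×(2.98 + 18.5) = −19979.2.
Balance: K_A − x×(3290 − 2780) = K_B, so x = (K_A − K_B)/(3290 − 2780) = 19523.6/510 = 38.3 km.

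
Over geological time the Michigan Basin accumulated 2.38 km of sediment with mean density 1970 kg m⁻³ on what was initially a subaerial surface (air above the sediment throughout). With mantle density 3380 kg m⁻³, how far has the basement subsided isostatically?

Subaerial load: s = t ρ_sed / ρ_m = 2.38 km × 1970/3380 = 1.39 km.

1.39 km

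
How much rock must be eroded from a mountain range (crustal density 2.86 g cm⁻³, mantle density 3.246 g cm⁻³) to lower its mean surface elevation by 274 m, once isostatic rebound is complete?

Net drop Δ = e − u = e − e ρ_c/ρ_m = e (ρ_m − ρ_c)/ρ_m.
e = Δ ρ_m/(ρ_m − ρ_c) = 274 m × 3.246/0.386 = 2300 m.

2300 m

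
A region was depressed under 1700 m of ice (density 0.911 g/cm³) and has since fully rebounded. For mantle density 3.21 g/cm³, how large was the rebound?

Removing the load lets mantle flow back in; uplift u satisfies ρ_ice t = ρ_m u.
u = t ρ_ice/ρ_m = 1700 m × 0.911/3.21 = 482 m.

482 m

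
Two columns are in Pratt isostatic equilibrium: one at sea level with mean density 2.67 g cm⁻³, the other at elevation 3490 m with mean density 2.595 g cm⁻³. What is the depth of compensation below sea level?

ρ_ref D = ρ (D + h) → D (ρ_ref − ρ) = ρ h.
D = ρ h/(ρ_ref − ρ) = 2.595 × 3490 m/(2.67 − 2.595) = 121000 m.

121000 m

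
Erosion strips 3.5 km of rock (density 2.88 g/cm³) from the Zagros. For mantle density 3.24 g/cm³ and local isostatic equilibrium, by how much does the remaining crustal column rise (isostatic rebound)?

Unloading: uplift u = e ρ_c/ρ_m = 3.5 km × 2.88/3.24 = 3.11 km.

3.11 km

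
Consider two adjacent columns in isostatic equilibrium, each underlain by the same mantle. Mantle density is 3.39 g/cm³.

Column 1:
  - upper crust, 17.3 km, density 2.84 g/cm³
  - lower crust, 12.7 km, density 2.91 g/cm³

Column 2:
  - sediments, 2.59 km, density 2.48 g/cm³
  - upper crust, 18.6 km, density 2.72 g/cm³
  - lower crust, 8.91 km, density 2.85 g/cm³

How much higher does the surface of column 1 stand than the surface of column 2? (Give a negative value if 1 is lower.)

−1.19 km

For any compensation level in the mantle, the mantle terms cancel and isostasy reduces to e = (Σt_1 − Σt_2) − (Σ(ρt)_1 − Σ(ρt)_2) / ρ_m.
Σt_1 = 30 km; Σt_2 = 30.1 km; Σ(ρt)_1 = 86.089; Σ(ρt)_2 = 82.4087 (in km·g/cm³).
e = (30 − 30.1) − (86.089 − 82.4087) / 3.39 = −1.19 km.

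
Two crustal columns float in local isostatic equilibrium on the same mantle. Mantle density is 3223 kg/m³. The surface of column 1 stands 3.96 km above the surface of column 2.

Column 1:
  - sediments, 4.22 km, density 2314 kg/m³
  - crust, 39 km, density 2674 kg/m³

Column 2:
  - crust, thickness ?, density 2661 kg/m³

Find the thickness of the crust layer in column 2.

22.2 km

Take the compensation level at the base of the deeper column (depth z_c below the surface of column 1) and equate Σ ρ_i t_i down to z_c; mantle fills any gap and the z_c terms cancel.
Column 1: 4.22×2314 + 39×2674 + (z_c − 43.22)×3223
Column 2: 3.96×0 + x×2661 + (z_c − 3.96 − 0 − x)×3223
The z_c×3223 term appears on both sides and cancels. Collect the known terms of each column as K = Σ(ρt)_known − 3223 × (depth of known layers): K_1 = 114051.08 − 3223×43.22 = −25246.98; K_2 = 0 − 3223×(3.96 + 0) = −12763.08.
Balance: K_1 = K_2 − x×(3223 − 2661), so x = (K_2 − K_1)/(3223 − 2661) = 12483.9/562 = 22.2 km.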